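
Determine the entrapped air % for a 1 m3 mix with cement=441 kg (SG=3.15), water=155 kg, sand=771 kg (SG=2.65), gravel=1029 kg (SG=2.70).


Vol cement = 441 / (3.15 * 1000) = 0.14 m3
Vol water = 155 / 1000 = 0.155 m3
Vol sand = 771 / (2.65 * 1000) = 0.290943 m3
Vol gravel = 1029 / (2.70 * 1000) = 0.381111 m3
Total solid + water volume = 0.967055 m3
Air = (1 - 0.967055) * 100 = 3.29%

3.29


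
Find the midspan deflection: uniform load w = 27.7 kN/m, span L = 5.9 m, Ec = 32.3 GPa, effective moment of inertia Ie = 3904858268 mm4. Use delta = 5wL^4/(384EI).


Convert: L = 5.9 m = 5900 mm, Ec = 32.3 GPa = 32300 MPa
delta = 5 * 27.7 * 5900^4 / (384 * 32300 * 3904858268)
= 3.47 mm

3.47


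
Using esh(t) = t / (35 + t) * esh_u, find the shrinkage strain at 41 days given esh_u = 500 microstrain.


esh(41) = 41 / (35 + 41) * 500
= 41 / 76 * 500
= 269.7 microstrain

269.7


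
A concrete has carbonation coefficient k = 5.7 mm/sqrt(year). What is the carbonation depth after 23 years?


depth = k * sqrt(t)
= 5.7 * sqrt(23)
= 27.34 mm

27.34


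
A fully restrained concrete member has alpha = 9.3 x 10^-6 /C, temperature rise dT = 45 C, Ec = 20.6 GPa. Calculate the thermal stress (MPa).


sigma = alpha * dT * Ec
= 9.3e-6 * 45 * 20.6 * 1000
= 8.621 MPa

8.621


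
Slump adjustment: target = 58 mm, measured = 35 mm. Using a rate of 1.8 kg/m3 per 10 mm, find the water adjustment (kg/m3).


Difference = 58 - 35 = 23 mm
Water adjustment = 23 * 1.8 / 10 = 4.1 kg/m3

4.1


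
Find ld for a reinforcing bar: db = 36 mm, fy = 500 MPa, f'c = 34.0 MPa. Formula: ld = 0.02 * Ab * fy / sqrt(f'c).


Ab = pi * 36^2 / 4 = 1017.876 mm2
ld = 0.02 * 1017.876 * 500 / sqrt(34.0)
= 1745.6 mm

1745.6


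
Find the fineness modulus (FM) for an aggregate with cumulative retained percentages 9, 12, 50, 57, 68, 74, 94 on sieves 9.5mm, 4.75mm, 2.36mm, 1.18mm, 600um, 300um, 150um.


FM = sum(cumulative % retained) / 100
= 364 / 100
= 3.64

3.64


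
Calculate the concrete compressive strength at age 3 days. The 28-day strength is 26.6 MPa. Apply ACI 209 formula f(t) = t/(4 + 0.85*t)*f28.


f(3) = 3 / (4 + 0.85 * 3) * 26.6
= 3 / 6.55 * 26.6
= 12.18 MPa

12.18


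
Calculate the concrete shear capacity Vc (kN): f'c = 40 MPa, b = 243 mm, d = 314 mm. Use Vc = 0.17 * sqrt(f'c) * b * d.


Vc = 0.17 * sqrt(40) * 243 * 314 / 1000
= 82.04 kN

82.04


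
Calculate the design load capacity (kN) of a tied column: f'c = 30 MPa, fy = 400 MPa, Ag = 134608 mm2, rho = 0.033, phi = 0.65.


Ast = rho * Ag = 0.033 * 134608 = 4442.064 mm2
phi*Pn = 0.65 * 0.80 * (0.85 * 30 * (134608 - 4442.064) + 400 * 4442.064) / 1000
= 2649.95 kN

2649.95


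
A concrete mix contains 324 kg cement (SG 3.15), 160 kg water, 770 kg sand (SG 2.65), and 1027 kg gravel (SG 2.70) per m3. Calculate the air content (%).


Vol cement = 324 / (3.15 * 1000) = 0.102857 m3
Vol water = 160 / 1000 = 0.16 m3
Vol sand = 770 / (2.65 * 1000) = 0.290566 m3
Vol gravel = 1027 / (2.70 * 1000) = 0.38037 m3
Total solid + water volume = 0.933794 m3
Air = (1 - 0.933794) * 100 = 6.62%

6.62


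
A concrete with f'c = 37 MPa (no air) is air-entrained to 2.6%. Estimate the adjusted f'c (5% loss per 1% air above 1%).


Strength loss = (2.6 - 1) * 5 = 8.0%
f'c = 37 * (1 - 8.0/100)
= 34.04 MPa

34.04


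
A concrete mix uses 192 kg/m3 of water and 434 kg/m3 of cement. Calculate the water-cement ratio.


w/c = water / cement
w/c = 192 / 434 = 0.442

0.442


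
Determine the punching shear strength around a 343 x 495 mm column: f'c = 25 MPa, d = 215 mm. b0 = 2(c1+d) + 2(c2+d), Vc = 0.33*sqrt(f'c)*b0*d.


b0 = 2*(343 + 215) + 2*(495 + 215) = 2536 mm
Vc = 0.33 * sqrt(25) * 2536 * 215 / 1000
= 899.65 kN

899.65


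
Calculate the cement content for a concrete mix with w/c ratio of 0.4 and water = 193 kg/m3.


Cement = water / (w/c)
= 193 / 0.4
= 482.5 kg/m3

482.5


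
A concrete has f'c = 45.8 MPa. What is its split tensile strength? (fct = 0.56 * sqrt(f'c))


fct = 0.56 * sqrt(45.8)
= 0.56 * 6.768
= 3.79 MPa

3.79


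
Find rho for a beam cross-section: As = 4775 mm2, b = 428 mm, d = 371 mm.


rho = As / (b * d)
= 4775 / (428 * 371)
= 0.0301

0.0301


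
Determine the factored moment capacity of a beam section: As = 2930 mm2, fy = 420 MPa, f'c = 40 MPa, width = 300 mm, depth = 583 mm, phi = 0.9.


a = As * fy / (0.85 * f'c * b)
= 2930 * 420 / (0.85 * 40 * 300)
= 120.6471 mm
Mn = As * fy * (d - a/2) / 10^6
= 643.2057 kN-m
phi*Mn = 0.9 * 643.2057 = 578.89 kN-m

578.89


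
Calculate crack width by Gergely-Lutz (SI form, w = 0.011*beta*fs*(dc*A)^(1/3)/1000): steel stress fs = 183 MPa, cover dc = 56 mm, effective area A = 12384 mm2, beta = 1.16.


w = 0.011 * beta * fs * (dc * A)^(1/3) / 1000
= 0.011 * 1.16 * 183 * (56 * 12384)^(1/3) / 1000
= 0.207 mm

0.207


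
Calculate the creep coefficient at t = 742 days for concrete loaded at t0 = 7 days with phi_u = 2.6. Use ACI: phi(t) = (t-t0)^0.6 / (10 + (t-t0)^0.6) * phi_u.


dt = 742 - 7 = 735
phi = 735^0.6 / (10 + 735^0.6) * 2.6
= 2.184

2.184


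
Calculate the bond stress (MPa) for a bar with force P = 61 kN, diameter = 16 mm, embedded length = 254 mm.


u = P / (pi * db * ld)
= 61 * 1000 / (pi * 16 * 254)
= 4.778 MPa

4.778


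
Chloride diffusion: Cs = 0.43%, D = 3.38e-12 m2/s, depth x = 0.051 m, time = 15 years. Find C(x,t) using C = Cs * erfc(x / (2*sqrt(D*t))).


t_seconds = 15 * 365.25 * 24 * 3600 = 473364000.0 s
arg = 0.051 / (2 * sqrt(3.38e-12 * 473364000.0))
= 0.6375
erfc(0.6375) = 0.3673
C = 0.43 * 0.3673 = 0.1579%

0.1579


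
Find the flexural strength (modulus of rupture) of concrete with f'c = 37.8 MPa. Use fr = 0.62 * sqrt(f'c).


fr = 0.62 * sqrt(37.8)
= 3.812 MPa

3.812


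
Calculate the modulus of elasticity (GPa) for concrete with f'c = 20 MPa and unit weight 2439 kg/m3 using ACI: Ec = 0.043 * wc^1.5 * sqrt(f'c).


Ec = 0.043 * 2439^1.5 * sqrt(20) / 1000
= 23.16 GPa

23.16


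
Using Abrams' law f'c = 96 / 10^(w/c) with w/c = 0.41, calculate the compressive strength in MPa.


f'c = 96 / 10^0.41
= 96 / 2.57
= 37.35 MPa

37.35


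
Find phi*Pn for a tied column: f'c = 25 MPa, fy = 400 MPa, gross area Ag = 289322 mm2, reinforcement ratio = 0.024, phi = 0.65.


Ast = rho * Ag = 0.024 * 289322 = 6943.728 mm2
phi*Pn = 0.65 * 0.80 * (0.85 * 25 * (289322 - 6943.728) + 400 * 6943.728) / 1000
= 4564.58 kN

4564.58


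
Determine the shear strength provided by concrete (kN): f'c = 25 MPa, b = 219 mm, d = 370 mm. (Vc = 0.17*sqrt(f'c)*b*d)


Vc = 0.17 * sqrt(25) * 219 * 370 / 1000
= 68.88 kN

68.88


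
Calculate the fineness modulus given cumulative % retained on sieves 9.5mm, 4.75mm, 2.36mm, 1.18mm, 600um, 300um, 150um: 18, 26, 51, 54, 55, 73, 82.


FM = sum(cumulative % retained) / 100
= 359 / 100
= 3.59

3.59


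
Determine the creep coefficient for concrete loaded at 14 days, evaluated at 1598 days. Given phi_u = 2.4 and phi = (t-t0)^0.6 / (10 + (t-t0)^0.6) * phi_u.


dt = 1598 - 14 = 1584
phi = 1584^0.6 / (10 + 1584^0.6) * 2.4
= 2.142

2.142


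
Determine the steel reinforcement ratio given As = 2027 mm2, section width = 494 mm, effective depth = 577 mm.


rho = As / (b * d)
= 2027 / (494 * 577)
= 0.0071

0.0071


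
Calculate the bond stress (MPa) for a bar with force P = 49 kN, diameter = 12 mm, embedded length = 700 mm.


u = P / (pi * db * ld)
= 49 * 1000 / (pi * 12 * 700)
= 1.857 MPa

1.857


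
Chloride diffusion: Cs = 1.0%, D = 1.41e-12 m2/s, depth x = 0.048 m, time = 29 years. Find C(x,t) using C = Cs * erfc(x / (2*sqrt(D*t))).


t_seconds = 29 * 365.25 * 24 * 3600 = 915170400.0 s
arg = 0.048 / (2 * sqrt(1.41e-12 * 915170400.0))
= 0.6681
erfc(0.6681) = 0.3447
C = 1.0 * 0.3447 = 0.3447%

0.3447


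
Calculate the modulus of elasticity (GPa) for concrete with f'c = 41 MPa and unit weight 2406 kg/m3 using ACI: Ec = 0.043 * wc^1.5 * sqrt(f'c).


Ec = 0.043 * 2406^1.5 * sqrt(41) / 1000
= 32.49 GPa

32.49


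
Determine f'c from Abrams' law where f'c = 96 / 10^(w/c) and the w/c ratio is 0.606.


f'c = 96 / 10^0.606
= 96 / 4.036
= 23.78 MPa

23.78


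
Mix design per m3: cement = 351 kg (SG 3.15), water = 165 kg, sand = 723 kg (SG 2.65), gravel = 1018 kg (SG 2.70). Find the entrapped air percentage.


Vol cement = 351 / (3.15 * 1000) = 0.111429 m3
Vol water = 165 / 1000 = 0.165 m3
Vol sand = 723 / (2.65 * 1000) = 0.27283 m3
Vol gravel = 1018 / (2.70 * 1000) = 0.377037 m3
Total solid + water volume = 0.926296 m3
Air = (1 - 0.926296) * 100 = 7.37%

7.37


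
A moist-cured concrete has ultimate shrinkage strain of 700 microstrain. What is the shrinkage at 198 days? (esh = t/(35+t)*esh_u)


esh(198) = 198 / (35 + 198) * 700
= 198 / 233 * 700
= 594.8 microstrain

594.8


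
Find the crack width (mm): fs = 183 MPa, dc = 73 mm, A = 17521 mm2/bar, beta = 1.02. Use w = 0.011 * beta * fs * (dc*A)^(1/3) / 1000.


w = 0.011 * beta * fs * (dc * A)^(1/3) / 1000
= 0.011 * 1.02 * 183 * (73 * 17521)^(1/3) / 1000
= 0.223 mm

0.223


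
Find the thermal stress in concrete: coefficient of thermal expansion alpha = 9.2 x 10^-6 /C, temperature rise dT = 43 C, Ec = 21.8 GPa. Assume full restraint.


sigma = alpha * dT * Ec
= 9.2e-6 * 43 * 21.8 * 1000
= 8.624 MPa

8.624


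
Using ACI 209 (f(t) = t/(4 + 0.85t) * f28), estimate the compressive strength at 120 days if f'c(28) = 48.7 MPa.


f(120) = 120 / (4 + 0.85 * 120) * 48.7
= 120 / 106.0 * 48.7
= 55.13 MPa

55.13


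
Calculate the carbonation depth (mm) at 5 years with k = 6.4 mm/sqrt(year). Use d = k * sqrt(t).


depth = k * sqrt(t)
= 6.4 * sqrt(5)
= 14.31 mm

14.31


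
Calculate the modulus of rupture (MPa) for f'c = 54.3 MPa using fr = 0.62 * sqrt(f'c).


fr = 0.62 * sqrt(54.3)
= 4.569 MPa

4.569


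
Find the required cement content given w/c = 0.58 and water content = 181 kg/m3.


Cement = water / (w/c)
= 181 / 0.58
= 312.1 kg/m3

312.1


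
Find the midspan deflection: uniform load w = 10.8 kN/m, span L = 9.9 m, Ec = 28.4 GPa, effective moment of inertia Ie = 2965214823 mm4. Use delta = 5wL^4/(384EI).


Convert: L = 9.9 m = 9900 mm, Ec = 28.4 GPa = 28400 MPa
delta = 5 * 10.8 * 9900^4 / (384 * 28400 * 2965214823)
= 16.04 mm

16.04


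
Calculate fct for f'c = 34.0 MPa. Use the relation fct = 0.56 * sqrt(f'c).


fct = 0.56 * sqrt(34.0)
= 0.56 * 5.831
= 3.265 MPa

3.265


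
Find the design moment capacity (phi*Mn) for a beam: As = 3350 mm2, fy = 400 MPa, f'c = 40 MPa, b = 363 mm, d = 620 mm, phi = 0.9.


a = As * fy / (0.85 * f'c * b)
= 3350 * 400 / (0.85 * 40 * 363)
= 108.5724 mm
Mn = As * fy * (d - a/2) / 10^6
= 758.0565 kN-m
phi*Mn = 0.9 * 758.0565 = 682.25 kN-m

682.25


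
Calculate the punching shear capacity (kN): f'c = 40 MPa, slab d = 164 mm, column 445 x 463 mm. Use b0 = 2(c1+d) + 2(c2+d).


b0 = 2*(445 + 164) + 2*(463 + 164) = 2472 mm
Vc = 0.33 * sqrt(40) * 2472 * 164 / 1000
= 846.13 kN

846.13


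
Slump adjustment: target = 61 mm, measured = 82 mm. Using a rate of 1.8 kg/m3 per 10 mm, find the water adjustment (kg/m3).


Difference = 61 - 82 = -21 mm
Water adjustment = -21 * 1.8 / 10 = -3.8 kg/m3

-3.8


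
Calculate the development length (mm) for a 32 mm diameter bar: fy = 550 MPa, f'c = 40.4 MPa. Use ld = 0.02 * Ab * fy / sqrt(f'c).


Ab = pi * 32^2 / 4 = 804.248 mm2
ld = 0.02 * 804.248 * 550 / sqrt(40.4)
= 1391.8 mm

1391.8


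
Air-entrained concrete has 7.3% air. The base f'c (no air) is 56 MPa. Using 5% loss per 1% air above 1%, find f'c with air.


Strength loss = (7.3 - 1) * 5 = 31.5%
f'c = 56 * (1 - 31.5/100)
= 38.36 MPa

38.36


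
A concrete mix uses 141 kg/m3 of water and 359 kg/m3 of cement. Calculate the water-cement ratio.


w/c = water / cement
w/c = 141 / 359 = 0.393

0.393


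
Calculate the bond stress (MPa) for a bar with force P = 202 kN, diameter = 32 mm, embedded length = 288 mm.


u = P / (pi * db * ld)
= 202 * 1000 / (pi * 32 * 288)
= 6.977 MPa

6.977


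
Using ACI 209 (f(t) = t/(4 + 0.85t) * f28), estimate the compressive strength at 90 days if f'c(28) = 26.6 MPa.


f(90) = 90 / (4 + 0.85 * 90) * 26.6
= 90 / 80.5 * 26.6
= 29.74 MPa

29.74


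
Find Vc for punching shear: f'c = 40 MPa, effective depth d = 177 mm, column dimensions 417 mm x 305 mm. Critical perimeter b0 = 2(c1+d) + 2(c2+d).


b0 = 2*(417 + 177) + 2*(305 + 177) = 2152 mm
Vc = 0.33 * sqrt(40) * 2152 * 177 / 1000
= 794.99 kN

794.99


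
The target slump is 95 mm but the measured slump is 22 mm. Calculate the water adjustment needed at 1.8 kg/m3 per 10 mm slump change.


Difference = 95 - 22 = 73 mm
Water adjustment = 73 * 1.8 / 10 = 13.1 kg/m3

13.1


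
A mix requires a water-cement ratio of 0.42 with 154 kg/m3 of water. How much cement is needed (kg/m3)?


Cement = water / (w/c)
= 154 / 0.42
= 366.7 kg/m3

366.7


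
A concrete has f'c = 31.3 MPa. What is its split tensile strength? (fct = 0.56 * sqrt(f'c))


fct = 0.56 * sqrt(31.3)
= 0.56 * 5.595
= 3.133 MPa

3.133


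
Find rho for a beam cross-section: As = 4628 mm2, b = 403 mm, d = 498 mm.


rho = As / (b * d)
= 4628 / (403 * 498)
= 0.0231

0.0231


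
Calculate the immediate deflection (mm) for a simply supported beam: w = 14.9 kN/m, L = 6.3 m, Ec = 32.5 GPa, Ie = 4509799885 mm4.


Convert: L = 6.3 m = 6300 mm, Ec = 32.5 GPa = 32500 MPa
delta = 5 * 14.9 * 6300^4 / (384 * 32500 * 4509799885)
= 2.09 mm

2.09


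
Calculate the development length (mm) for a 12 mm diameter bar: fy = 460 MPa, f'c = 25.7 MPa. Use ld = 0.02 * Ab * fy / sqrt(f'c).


Ab = pi * 12^2 / 4 = 113.097 mm2
ld = 0.02 * 113.097 * 460 / sqrt(25.7)
= 205.2 mm

205.2


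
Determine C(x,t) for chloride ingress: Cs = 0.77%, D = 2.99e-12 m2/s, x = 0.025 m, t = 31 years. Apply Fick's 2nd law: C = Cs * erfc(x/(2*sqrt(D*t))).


t_seconds = 31 * 365.25 * 24 * 3600 = 978285600.0 s
arg = 0.025 / (2 * sqrt(2.99e-12 * 978285600.0))
= 0.2311
erfc(0.2311) = 0.7438
C = 0.77 * 0.7438 = 0.5727%

0.5727


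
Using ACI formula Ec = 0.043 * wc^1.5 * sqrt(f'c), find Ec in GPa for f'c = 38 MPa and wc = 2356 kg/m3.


Ec = 0.043 * 2356^1.5 * sqrt(38) / 1000
= 30.31 GPa

30.31


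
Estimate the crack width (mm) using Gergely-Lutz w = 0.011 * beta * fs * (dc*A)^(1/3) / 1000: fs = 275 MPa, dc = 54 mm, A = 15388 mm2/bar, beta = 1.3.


w = 0.011 * beta * fs * (dc * A)^(1/3) / 1000
= 0.011 * 1.3 * 275 * (54 * 15388)^(1/3) / 1000
= 0.37 mm

0.37


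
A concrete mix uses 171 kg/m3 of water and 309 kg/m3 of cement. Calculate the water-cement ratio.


w/c = water / cement
w/c = 171 / 309 = 0.553

0.553


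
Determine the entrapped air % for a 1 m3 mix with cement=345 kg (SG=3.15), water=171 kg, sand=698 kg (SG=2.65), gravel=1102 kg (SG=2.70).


Vol cement = 345 / (3.15 * 1000) = 0.109524 m3
Vol water = 171 / 1000 = 0.171 m3
Vol sand = 698 / (2.65 * 1000) = 0.263396 m3
Vol gravel = 1102 / (2.70 * 1000) = 0.408148 m3
Total solid + water volume = 0.952068 m3
Air = (1 - 0.952068) * 100 = 4.79%

4.79


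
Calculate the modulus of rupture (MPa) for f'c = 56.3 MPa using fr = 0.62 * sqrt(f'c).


fr = 0.62 * sqrt(56.3)
= 4.652 MPa

4.652


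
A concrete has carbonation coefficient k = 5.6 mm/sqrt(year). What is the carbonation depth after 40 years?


depth = k * sqrt(t)
= 5.6 * sqrt(40)
= 35.42 mm

35.42


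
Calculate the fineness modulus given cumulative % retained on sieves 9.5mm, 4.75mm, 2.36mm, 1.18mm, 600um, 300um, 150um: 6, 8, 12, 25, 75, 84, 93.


FM = sum(cumulative % retained) / 100
= 303 / 100
= 3.03

3.03


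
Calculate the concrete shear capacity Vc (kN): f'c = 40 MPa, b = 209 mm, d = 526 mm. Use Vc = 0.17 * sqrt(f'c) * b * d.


Vc = 0.17 * sqrt(40) * 209 * 526 / 1000
= 118.2 kN

118.2


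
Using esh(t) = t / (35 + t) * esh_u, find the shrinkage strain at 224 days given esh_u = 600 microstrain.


esh(224) = 224 / (35 + 224) * 600
= 224 / 259 * 600
= 518.9 microstrain

518.9


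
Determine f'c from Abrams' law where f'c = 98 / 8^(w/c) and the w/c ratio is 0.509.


f'c = 98 / 8^0.509
= 98 / 2.882
= 34.01 MPa

34.01


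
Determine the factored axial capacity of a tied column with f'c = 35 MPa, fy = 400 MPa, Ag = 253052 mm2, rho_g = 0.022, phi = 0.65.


Ast = rho * Ag = 0.022 * 253052 = 5567.144 mm2
phi*Pn = 0.65 * 0.80 * (0.85 * 35 * (253052 - 5567.144) + 400 * 5567.144) / 1000
= 4986.56 kN

4986.56


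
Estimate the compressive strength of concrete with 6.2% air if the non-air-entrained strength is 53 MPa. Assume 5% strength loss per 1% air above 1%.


Strength loss = (6.2 - 1) * 5 = 26.0%
f'c = 53 * (1 - 26.0/100)
= 39.22 MPa

39.22


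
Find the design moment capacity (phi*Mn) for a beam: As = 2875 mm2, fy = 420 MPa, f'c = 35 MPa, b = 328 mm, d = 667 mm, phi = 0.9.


a = As * fy / (0.85 * f'c * b)
= 2875 * 420 / (0.85 * 35 * 328)
= 123.7446 mm
Mn = As * fy * (d - a/2) / 10^6
= 730.6917 kN-m
phi*Mn = 0.9 * 730.6917 = 657.62 kN-m

657.62


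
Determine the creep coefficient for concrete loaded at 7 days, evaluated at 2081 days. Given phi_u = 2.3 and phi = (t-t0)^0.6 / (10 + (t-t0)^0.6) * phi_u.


dt = 2081 - 7 = 2074
phi = 2074^0.6 / (10 + 2074^0.6) * 2.3
= 2.087

2.087


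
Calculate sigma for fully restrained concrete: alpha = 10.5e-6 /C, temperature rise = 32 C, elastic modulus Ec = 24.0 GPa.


sigma = alpha * dT * Ec
= 10.5e-6 * 32 * 24.0 * 1000
= 8.064 MPa

8.064


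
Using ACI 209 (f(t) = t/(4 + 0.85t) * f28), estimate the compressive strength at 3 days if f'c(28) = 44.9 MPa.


f(3) = 3 / (4 + 0.85 * 3) * 44.9
= 3 / 6.55 * 44.9
= 20.56 MPa

20.56


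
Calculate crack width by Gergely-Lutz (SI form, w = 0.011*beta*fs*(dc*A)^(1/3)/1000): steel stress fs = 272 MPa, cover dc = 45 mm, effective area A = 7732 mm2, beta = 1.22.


w = 0.011 * beta * fs * (dc * A)^(1/3) / 1000
= 0.011 * 1.22 * 272 * (45 * 7732)^(1/3) / 1000
= 0.257 mm

0.257


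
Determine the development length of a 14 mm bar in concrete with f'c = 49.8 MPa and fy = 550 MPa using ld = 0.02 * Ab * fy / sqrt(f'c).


Ab = pi * 14^2 / 4 = 153.938 mm2
ld = 0.02 * 153.938 * 550 / sqrt(49.8)
= 240.0 mm

240.0


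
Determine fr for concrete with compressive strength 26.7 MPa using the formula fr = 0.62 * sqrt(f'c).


fr = 0.62 * sqrt(26.7)
= 3.204 MPa

3.204


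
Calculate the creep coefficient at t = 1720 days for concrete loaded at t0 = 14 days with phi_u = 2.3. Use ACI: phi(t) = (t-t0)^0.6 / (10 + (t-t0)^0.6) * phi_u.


dt = 1720 - 14 = 1706
phi = 1706^0.6 / (10 + 1706^0.6) * 2.3
= 2.063

2.063


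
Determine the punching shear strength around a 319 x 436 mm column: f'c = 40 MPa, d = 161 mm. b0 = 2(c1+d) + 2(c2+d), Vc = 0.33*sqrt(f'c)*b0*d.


b0 = 2*(319 + 161) + 2*(436 + 161) = 2154 mm
Vc = 0.33 * sqrt(40) * 2154 * 161 / 1000
= 723.79 kN

723.79


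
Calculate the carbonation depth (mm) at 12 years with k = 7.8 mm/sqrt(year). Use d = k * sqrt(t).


depth = k * sqrt(t)
= 7.8 * sqrt(12)
= 27.02 mm

27.02


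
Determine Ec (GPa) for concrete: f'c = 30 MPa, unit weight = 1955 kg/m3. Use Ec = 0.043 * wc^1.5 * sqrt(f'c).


Ec = 0.043 * 1955^1.5 * sqrt(30) / 1000
= 20.36 GPa

20.36


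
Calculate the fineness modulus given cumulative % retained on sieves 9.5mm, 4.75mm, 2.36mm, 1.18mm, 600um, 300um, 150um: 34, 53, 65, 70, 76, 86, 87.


FM = sum(cumulative % retained) / 100
= 471 / 100
= 4.71

4.71


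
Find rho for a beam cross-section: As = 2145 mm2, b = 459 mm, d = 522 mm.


rho = As / (b * d)
= 2145 / (459 * 522)
= 0.009

0.009


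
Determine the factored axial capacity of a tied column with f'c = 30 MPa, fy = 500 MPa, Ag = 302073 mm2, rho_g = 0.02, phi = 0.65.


Ast = rho * Ag = 0.02 * 302073 = 6041.46 mm2
phi*Pn = 0.65 * 0.80 * (0.85 * 30 * (302073 - 6041.46) + 500 * 6041.46) / 1000
= 5496.16 kN

5496.16


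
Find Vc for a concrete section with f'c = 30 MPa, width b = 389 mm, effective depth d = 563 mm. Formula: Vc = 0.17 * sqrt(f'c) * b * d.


Vc = 0.17 * sqrt(30) * 389 * 563 / 1000
= 203.92 kN

203.92


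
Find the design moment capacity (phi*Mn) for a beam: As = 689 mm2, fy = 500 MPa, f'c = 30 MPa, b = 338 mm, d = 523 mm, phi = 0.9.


a = As * fy / (0.85 * f'c * b)
= 689 * 500 / (0.85 * 30 * 338)
= 39.9698 mm
Mn = As * fy * (d - a/2) / 10^6
= 173.2887 kN-m
phi*Mn = 0.9 * 173.2887 = 155.96 kN-m

155.96


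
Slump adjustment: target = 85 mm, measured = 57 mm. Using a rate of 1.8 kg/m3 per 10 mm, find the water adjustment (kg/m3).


Difference = 85 - 57 = 28 mm
Water adjustment = 28 * 1.8 / 10 = 5.0 kg/m3

5.0


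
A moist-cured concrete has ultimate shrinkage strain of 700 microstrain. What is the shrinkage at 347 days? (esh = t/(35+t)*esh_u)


esh(347) = 347 / (35 + 347) * 700
= 347 / 382 * 700
= 635.9 microstrain

635.9


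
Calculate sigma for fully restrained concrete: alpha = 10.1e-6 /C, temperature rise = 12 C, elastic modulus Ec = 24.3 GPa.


sigma = alpha * dT * Ec
= 10.1e-6 * 12 * 24.3 * 1000
= 2.945 MPa

2.945


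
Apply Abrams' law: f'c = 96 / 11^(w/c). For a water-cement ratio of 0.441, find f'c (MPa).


f'c = 96 / 11^0.441
= 96 / 2.879
= 33.34 MPa

33.34


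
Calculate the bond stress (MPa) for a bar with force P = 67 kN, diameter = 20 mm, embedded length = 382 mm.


u = P / (pi * db * ld)
= 67 * 1000 / (pi * 20 * 382)
= 2.791 MPa

2.791


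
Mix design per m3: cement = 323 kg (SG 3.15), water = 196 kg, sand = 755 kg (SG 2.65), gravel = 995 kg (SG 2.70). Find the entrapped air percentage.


Vol cement = 323 / (3.15 * 1000) = 0.10254 m3
Vol water = 196 / 1000 = 0.196 m3
Vol sand = 755 / (2.65 * 1000) = 0.284906 m3
Vol gravel = 995 / (2.70 * 1000) = 0.368519 m3
Total solid + water volume = 0.951964 m3
Air = (1 - 0.951964) * 100 = 4.8%

4.8


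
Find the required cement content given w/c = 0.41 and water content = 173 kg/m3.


Cement = water / (w/c)
= 173 / 0.41
= 422.0 kg/m3

422.0


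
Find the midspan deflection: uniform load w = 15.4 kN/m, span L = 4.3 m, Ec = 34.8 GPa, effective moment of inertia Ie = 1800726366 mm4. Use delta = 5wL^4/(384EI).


Convert: L = 4.3 m = 4300 mm, Ec = 34.8 GPa = 34800 MPa
delta = 5 * 15.4 * 4300^4 / (384 * 34800 * 1800726366)
= 1.09 mm

1.09


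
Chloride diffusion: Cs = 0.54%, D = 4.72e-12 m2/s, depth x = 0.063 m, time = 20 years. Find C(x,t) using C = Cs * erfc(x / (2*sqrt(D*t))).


t_seconds = 20 * 365.25 * 24 * 3600 = 631152000.0 s
arg = 0.063 / (2 * sqrt(4.72e-12 * 631152000.0))
= 0.5771
erfc(0.5771) = 0.4144
C = 0.54 * 0.4144 = 0.2238%

0.2238


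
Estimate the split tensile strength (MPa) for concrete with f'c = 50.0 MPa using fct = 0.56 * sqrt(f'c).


fct = 0.56 * sqrt(50.0)
= 0.56 * 7.071
= 3.96 MPa

3.96


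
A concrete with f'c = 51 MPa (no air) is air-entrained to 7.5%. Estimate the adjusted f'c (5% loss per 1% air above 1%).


Strength loss = (7.5 - 1) * 5 = 32.5%
f'c = 51 * (1 - 32.5/100)
= 34.43 MPa

34.43


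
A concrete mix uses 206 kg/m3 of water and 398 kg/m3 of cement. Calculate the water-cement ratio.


w/c = water / cement
w/c = 206 / 398 = 0.518

0.518


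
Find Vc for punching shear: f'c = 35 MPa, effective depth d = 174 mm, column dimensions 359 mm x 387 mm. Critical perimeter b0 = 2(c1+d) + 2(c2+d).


b0 = 2*(359 + 174) + 2*(387 + 174) = 2188 mm
Vc = 0.33 * sqrt(35) * 2188 * 174 / 1000
= 743.27 kN

743.27


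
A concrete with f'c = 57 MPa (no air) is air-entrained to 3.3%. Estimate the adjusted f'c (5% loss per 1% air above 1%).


Strength loss = (3.3 - 1) * 5 = 11.5%
f'c = 57 * (1 - 11.5/100)
= 50.45 MPa

50.45


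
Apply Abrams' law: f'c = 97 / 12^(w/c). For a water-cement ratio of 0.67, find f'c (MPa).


f'c = 97 / 12^0.67
= 97 / 5.285
= 18.35 MPa

18.35


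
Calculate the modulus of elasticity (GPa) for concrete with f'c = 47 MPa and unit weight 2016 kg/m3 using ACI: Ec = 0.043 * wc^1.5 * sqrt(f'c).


Ec = 0.043 * 2016^1.5 * sqrt(47) / 1000
= 26.68 GPa

26.68


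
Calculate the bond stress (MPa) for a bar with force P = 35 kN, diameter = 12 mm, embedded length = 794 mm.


u = P / (pi * db * ld)
= 35 * 1000 / (pi * 12 * 794)
= 1.169 MPa

1.169


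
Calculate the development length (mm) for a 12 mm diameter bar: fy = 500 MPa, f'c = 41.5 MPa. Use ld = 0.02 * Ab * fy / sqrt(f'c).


Ab = pi * 12^2 / 4 = 113.097 mm2
ld = 0.02 * 113.097 * 500 / sqrt(41.5)
= 175.6 mm

175.6


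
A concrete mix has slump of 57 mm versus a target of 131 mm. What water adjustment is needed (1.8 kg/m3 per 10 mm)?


Difference = 131 - 57 = 74 mm
Water adjustment = 74 * 1.8 / 10 = 13.3 kg/m3

13.3


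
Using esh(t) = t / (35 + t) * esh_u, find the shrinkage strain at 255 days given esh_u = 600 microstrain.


esh(255) = 255 / (35 + 255) * 600
= 255 / 290 * 600
= 527.6 microstrain

527.6


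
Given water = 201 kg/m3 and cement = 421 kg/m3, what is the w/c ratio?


w/c = water / cement
w/c = 201 / 421 = 0.477

0.477


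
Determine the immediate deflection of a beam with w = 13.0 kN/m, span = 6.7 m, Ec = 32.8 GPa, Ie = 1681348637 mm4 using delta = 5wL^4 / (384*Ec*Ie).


Convert: L = 6.7 m = 6700 mm, Ec = 32.8 GPa = 32800 MPa
delta = 5 * 13.0 * 6700^4 / (384 * 32800 * 1681348637)
= 6.19 mm

6.19


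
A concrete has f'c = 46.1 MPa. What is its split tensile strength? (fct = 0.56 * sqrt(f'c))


fct = 0.56 * sqrt(46.1)
= 0.56 * 6.79
= 3.802 MPa

3.802


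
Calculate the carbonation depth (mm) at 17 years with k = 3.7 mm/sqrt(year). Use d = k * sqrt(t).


depth = k * sqrt(t)
= 3.7 * sqrt(17)
= 15.26 mm

15.26


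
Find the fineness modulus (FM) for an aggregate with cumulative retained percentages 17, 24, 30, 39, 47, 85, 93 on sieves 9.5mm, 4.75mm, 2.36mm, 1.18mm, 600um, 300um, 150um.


FM = sum(cumulative % retained) / 100
= 335 / 100
= 3.35

3.35


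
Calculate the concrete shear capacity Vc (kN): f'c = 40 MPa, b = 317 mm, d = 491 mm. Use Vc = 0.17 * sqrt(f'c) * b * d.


Vc = 0.17 * sqrt(40) * 317 * 491 / 1000
= 167.35 kN

167.35


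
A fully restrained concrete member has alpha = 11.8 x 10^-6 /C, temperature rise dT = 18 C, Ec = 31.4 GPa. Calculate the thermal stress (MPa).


sigma = alpha * dT * Ec
= 11.8e-6 * 18 * 31.4 * 1000
= 6.669 MPa

6.669


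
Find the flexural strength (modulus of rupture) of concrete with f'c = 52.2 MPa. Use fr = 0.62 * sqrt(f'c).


fr = 0.62 * sqrt(52.2)
= 4.479 MPa

4.479


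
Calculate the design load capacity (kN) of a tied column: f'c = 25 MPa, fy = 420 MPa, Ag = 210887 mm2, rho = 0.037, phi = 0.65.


Ast = rho * Ag = 0.037 * 210887 = 7802.819 mm2
phi*Pn = 0.65 * 0.80 * (0.85 * 25 * (210887 - 7802.819) + 420 * 7802.819) / 1000
= 3948.22 kN

3948.22


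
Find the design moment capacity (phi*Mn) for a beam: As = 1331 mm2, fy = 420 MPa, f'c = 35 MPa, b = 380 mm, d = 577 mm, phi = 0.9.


a = As * fy / (0.85 * f'c * b)
= 1331 * 420 / (0.85 * 35 * 380)
= 49.4489 mm
Mn = As * fy * (d - a/2) / 10^6
= 308.7331 kN-m
phi*Mn = 0.9 * 308.7331 = 277.86 kN-m

277.86


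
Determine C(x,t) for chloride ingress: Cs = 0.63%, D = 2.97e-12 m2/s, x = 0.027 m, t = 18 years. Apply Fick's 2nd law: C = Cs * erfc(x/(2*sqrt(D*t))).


t_seconds = 18 * 365.25 * 24 * 3600 = 568036800.0 s
arg = 0.027 / (2 * sqrt(2.97e-12 * 568036800.0))
= 0.3287
erfc(0.3287) = 0.6421
C = 0.63 * 0.6421 = 0.4045%

0.4045


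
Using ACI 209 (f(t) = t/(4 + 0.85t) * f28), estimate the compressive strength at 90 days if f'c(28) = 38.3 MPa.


f(90) = 90 / (4 + 0.85 * 90) * 38.3
= 90 / 80.5 * 38.3
= 42.82 MPa

42.82


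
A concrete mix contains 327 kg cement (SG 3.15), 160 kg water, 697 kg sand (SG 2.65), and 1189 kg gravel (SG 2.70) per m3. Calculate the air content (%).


Vol cement = 327 / (3.15 * 1000) = 0.10381 m3
Vol water = 160 / 1000 = 0.16 m3
Vol sand = 697 / (2.65 * 1000) = 0.263019 m3
Vol gravel = 1189 / (2.70 * 1000) = 0.44037 m3
Total solid + water volume = 0.967199 m3
Air = (1 - 0.967199) * 100 = 3.28%

3.28


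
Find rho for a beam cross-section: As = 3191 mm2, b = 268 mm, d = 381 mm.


rho = As / (b * d)
= 3191 / (268 * 381)
= 0.0313

0.0313


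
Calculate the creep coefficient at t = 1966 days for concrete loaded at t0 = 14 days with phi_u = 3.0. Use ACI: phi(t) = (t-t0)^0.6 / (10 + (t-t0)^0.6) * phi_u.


dt = 1966 - 14 = 1952
phi = 1952^0.6 / (10 + 1952^0.6) * 3.0
= 2.712

2.712


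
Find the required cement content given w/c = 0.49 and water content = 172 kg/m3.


Cement = water / (w/c)
= 172 / 0.49
= 351.0 kg/m3

351.0


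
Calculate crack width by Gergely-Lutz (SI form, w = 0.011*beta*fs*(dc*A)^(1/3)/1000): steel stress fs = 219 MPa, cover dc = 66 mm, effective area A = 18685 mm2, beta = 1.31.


w = 0.011 * beta * fs * (dc * A)^(1/3) / 1000
= 0.011 * 1.31 * 219 * (66 * 18685)^(1/3) / 1000
= 0.338 mm

0.338


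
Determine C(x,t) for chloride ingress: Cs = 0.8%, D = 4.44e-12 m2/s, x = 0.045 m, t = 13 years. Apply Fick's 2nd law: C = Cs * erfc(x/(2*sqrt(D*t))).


t_seconds = 13 * 365.25 * 24 * 3600 = 410248800.0 s
arg = 0.045 / (2 * sqrt(4.44e-12 * 410248800.0))
= 0.5272
erfc(0.5272) = 0.4559
C = 0.8 * 0.4559 = 0.3647%

0.3647


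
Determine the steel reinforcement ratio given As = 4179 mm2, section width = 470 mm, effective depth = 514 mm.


rho = As / (b * d)
= 4179 / (470 * 514)
= 0.0173

0.0173


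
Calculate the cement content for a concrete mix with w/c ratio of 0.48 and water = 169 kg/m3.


Cement = water / (w/c)
= 169 / 0.48
= 352.1 kg/m3

352.1


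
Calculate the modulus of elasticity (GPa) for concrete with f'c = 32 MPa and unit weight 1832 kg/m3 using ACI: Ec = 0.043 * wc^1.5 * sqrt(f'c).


Ec = 0.043 * 1832^1.5 * sqrt(32) / 1000
= 19.07 GPa

19.07


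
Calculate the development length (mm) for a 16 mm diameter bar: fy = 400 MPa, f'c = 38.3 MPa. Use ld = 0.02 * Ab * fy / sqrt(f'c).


Ab = pi * 16^2 / 4 = 201.062 mm2
ld = 0.02 * 201.062 * 400 / sqrt(38.3)
= 259.9 mm

259.9


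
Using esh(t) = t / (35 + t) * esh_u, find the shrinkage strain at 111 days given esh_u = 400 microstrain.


esh(111) = 111 / (35 + 111) * 400
= 111 / 146 * 400
= 304.1 microstrain

304.1


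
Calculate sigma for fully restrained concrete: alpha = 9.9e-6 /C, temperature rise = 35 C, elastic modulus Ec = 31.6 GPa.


sigma = alpha * dT * Ec
= 9.9e-6 * 35 * 31.6 * 1000
= 10.949 MPa

10.949


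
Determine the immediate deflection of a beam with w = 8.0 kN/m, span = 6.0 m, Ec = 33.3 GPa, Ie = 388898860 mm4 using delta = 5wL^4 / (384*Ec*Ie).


Convert: L = 6.0 m = 6000 mm, Ec = 33.3 GPa = 33300 MPa
delta = 5 * 8.0 * 6000^4 / (384 * 33300 * 388898860)
= 10.42 mm

10.42


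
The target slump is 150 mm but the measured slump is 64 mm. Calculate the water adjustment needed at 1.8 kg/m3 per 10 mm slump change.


Difference = 150 - 64 = 86 mm
Water adjustment = 86 * 1.8 / 10 = 15.5 kg/m3

15.5


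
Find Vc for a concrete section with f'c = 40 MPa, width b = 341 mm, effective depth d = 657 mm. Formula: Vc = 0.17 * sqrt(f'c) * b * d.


Vc = 0.17 * sqrt(40) * 341 * 657 / 1000
= 240.88 kN

240.88


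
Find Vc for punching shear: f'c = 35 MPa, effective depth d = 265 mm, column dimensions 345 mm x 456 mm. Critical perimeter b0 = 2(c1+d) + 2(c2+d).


b0 = 2*(345 + 265) + 2*(456 + 265) = 2662 mm
Vc = 0.33 * sqrt(35) * 2662 * 265 / 1000
= 1377.22 kN

1377.22


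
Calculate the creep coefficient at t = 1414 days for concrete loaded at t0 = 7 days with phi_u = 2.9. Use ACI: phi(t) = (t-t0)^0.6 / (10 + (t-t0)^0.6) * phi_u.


dt = 1414 - 7 = 1407
phi = 1407^0.6 / (10 + 1407^0.6) * 2.9
= 2.568

2.568


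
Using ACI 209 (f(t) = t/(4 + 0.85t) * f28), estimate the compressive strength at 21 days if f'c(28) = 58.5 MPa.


f(21) = 21 / (4 + 0.85 * 21) * 58.5
= 21 / 21.85 * 58.5
= 56.22 MPa

56.22


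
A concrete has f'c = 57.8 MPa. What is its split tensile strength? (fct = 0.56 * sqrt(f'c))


fct = 0.56 * sqrt(57.8)
= 0.56 * 7.603
= 4.257 MPa

4.257


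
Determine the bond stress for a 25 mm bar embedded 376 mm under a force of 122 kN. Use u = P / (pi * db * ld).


u = P / (pi * db * ld)
= 122 * 1000 / (pi * 25 * 376)
= 4.131 MPa

4.131


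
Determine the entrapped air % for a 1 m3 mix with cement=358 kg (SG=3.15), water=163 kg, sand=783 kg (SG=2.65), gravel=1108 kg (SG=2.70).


Vol cement = 358 / (3.15 * 1000) = 0.113651 m3
Vol water = 163 / 1000 = 0.163 m3
Vol sand = 783 / (2.65 * 1000) = 0.295472 m3
Vol gravel = 1108 / (2.70 * 1000) = 0.41037 m3
Total solid + water volume = 0.982493 m3
Air = (1 - 0.982493) * 100 = 1.75%

1.75


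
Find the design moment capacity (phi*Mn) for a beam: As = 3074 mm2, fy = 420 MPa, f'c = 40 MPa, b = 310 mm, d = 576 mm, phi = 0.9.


a = As * fy / (0.85 * f'c * b)
= 3074 * 420 / (0.85 * 40 * 310)
= 122.4934 mm
Mn = As * fy * (d - a/2) / 10^6
= 664.5877 kN-m
phi*Mn = 0.9 * 664.5877 = 598.13 kN-m

598.13


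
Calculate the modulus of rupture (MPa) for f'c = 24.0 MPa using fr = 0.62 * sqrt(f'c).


fr = 0.62 * sqrt(24.0)
= 3.037 MPa

3.037


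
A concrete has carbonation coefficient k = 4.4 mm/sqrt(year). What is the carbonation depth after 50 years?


depth = k * sqrt(t)
= 4.4 * sqrt(50)
= 31.11 mm

31.11


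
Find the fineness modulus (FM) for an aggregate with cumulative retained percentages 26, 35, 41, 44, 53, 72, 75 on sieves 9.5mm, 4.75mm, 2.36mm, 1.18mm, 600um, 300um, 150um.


FM = sum(cumulative % retained) / 100
= 346 / 100
= 3.46

3.46


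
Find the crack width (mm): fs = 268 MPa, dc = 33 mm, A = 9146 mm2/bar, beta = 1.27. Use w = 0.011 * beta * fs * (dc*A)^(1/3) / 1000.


w = 0.011 * beta * fs * (dc * A)^(1/3) / 1000
= 0.011 * 1.27 * 268 * (33 * 9146)^(1/3) / 1000
= 0.251 mm

0.251


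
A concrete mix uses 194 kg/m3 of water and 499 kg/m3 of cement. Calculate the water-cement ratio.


w/c = water / cement
w/c = 194 / 499 = 0.389

0.389


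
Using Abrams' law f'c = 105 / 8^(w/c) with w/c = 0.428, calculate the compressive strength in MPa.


f'c = 105 / 8^0.428
= 105 / 2.435
= 43.12 MPa

43.12


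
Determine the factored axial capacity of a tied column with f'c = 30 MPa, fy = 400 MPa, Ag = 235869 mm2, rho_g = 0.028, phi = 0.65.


Ast = rho * Ag = 0.028 * 235869 = 6604.332 mm2
phi*Pn = 0.65 * 0.80 * (0.85 * 30 * (235869 - 6604.332) + 400 * 6604.332) / 1000
= 4413.75 kN

4413.75


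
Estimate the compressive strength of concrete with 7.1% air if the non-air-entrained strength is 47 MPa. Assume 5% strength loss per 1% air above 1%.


Strength loss = (7.1 - 1) * 5 = 30.5%
f'c = 47 * (1 - 30.5/100)
= 32.67 MPa

32.67


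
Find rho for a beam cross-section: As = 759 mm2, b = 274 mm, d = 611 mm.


rho = As / (b * d)
= 759 / (274 * 611)
= 0.0045

0.0045


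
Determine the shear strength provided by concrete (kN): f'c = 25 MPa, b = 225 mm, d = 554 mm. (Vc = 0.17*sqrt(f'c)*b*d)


Vc = 0.17 * sqrt(25) * 225 * 554 / 1000
= 105.95 kN

105.95


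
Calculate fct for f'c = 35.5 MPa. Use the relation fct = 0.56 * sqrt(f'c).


fct = 0.56 * sqrt(35.5)
= 0.56 * 5.958
= 3.337 MPa

3.337


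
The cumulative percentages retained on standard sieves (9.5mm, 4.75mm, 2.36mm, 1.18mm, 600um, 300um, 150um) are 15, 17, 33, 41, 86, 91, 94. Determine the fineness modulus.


FM = sum(cumulative % retained) / 100
= 377 / 100
= 3.77

3.77


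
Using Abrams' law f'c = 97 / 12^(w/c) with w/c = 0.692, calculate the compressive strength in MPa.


f'c = 97 / 12^0.692
= 97 / 5.582
= 17.38 MPa

17.38


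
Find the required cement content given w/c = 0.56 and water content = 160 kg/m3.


Cement = water / (w/c)
= 160 / 0.56
= 285.7 kg/m3

285.7


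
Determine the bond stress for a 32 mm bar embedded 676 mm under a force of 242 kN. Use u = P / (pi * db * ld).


u = P / (pi * db * ld)
= 242 * 1000 / (pi * 32 * 676)
= 3.561 MPa

3.561


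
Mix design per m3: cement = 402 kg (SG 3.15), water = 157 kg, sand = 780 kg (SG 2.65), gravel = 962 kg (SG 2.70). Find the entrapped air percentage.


Vol cement = 402 / (3.15 * 1000) = 0.127619 m3
Vol water = 157 / 1000 = 0.157 m3
Vol sand = 780 / (2.65 * 1000) = 0.29434 m3
Vol gravel = 962 / (2.70 * 1000) = 0.356296 m3
Total solid + water volume = 0.935255 m3
Air = (1 - 0.935255) * 100 = 6.47%

6.47


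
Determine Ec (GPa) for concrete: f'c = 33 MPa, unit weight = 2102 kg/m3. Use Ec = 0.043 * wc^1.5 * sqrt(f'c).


Ec = 0.043 * 2102^1.5 * sqrt(33) / 1000
= 23.81 GPa

23.81


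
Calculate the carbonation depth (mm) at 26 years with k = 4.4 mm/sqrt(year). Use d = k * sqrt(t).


depth = k * sqrt(t)
= 4.4 * sqrt(26)
= 22.44 mm

22.44


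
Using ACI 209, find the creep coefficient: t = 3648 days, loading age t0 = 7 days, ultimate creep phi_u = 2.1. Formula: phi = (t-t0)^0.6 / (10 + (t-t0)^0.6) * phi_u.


dt = 3648 - 7 = 3641
phi = 3641^0.6 / (10 + 3641^0.6) * 2.1
= 1.957

1.957


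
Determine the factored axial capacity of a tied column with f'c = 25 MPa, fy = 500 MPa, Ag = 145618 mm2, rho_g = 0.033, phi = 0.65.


Ast = rho * Ag = 0.033 * 145618 = 4805.394 mm2
phi*Pn = 0.65 * 0.80 * (0.85 * 25 * (145618 - 4805.394) + 500 * 4805.394) / 1000
= 2805.38 kN

2805.38


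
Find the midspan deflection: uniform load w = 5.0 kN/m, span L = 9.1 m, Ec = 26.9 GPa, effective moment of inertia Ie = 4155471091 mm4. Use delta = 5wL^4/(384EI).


Convert: L = 9.1 m = 9100 mm, Ec = 26.9 GPa = 26900 MPa
delta = 5 * 5.0 * 9100^4 / (384 * 26900 * 4155471091)
= 3.99 mm

3.99


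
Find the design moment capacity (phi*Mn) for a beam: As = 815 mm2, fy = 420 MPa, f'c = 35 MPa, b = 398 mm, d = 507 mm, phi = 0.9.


a = As * fy / (0.85 * f'c * b)
= 815 * 420 / (0.85 * 35 * 398)
= 28.9093 mm
Mn = As * fy * (d - a/2) / 10^6
= 168.5983 kN-m
phi*Mn = 0.9 * 168.5983 = 151.74 kN-m

151.74


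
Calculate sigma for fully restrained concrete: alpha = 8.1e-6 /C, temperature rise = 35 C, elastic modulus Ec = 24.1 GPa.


sigma = alpha * dT * Ec
= 8.1e-6 * 35 * 24.1 * 1000
= 6.832 MPa

6.832


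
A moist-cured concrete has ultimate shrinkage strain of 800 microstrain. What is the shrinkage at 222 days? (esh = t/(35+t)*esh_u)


esh(222) = 222 / (35 + 222) * 800
= 222 / 257 * 800
= 691.1 microstrain

691.1


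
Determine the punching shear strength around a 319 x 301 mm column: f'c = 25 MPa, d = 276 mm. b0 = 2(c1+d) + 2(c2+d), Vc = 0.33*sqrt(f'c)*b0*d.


b0 = 2*(319 + 276) + 2*(301 + 276) = 2344 mm
Vc = 0.33 * sqrt(25) * 2344 * 276 / 1000
= 1067.46 kN

1067.46


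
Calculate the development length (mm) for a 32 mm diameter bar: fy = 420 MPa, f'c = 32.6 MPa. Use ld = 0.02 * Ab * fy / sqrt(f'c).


Ab = pi * 32^2 / 4 = 804.248 mm2
ld = 0.02 * 804.248 * 420 / sqrt(32.6)
= 1183.2 mm

1183.2


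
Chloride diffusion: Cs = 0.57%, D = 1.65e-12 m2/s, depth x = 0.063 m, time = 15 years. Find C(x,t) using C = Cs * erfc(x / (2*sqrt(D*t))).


t_seconds = 15 * 365.25 * 24 * 3600 = 473364000.0 s
arg = 0.063 / (2 * sqrt(1.65e-12 * 473364000.0))
= 1.1271
erfc(1.1271) = 0.1109
C = 0.57 * 0.1109 = 0.0632%

0.0632


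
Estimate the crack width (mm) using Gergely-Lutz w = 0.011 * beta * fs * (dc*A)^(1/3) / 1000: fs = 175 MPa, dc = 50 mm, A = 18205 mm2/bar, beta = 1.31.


w = 0.011 * beta * fs * (dc * A)^(1/3) / 1000
= 0.011 * 1.31 * 175 * (50 * 18205)^(1/3) / 1000
= 0.244 mm

0.244


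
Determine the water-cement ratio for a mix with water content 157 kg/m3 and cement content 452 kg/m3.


w/c = water / cement
w/c = 157 / 452 = 0.347

0.347


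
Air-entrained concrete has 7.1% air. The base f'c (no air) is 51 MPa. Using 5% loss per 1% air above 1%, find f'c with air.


Strength loss = (7.1 - 1) * 5 = 30.5%
f'c = 51 * (1 - 30.5/100)
= 35.45 MPa

35.45


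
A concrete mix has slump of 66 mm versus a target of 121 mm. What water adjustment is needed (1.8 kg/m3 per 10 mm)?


Difference = 121 - 66 = 55 mm
Water adjustment = 55 * 1.8 / 10 = 9.9 kg/m3

9.9
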